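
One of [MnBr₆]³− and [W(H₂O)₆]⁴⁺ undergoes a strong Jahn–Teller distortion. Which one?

[MnBr₆]³−

[MnBr₆]³−: Each bromide is −1; balancing the −3 overall charge requires Mn(III). Mn sits in group 7, so the d-electron count is 7 − 3 = 4. Bromide is a weak-field ligand for a first-row metal, so the complex is high-spin. The t₂g³e_g¹ (high-spin) configuration has an unevenly filled e_g set; the Jahn–Teller theorem predicts a tetragonal distortion (typically axial elongation) to lift the degeneracy.
[W(H₂O)₆]⁴⁺: Ligand charges: water is neutral. With an overall charge of +4 the tungsten centre must be in the +4 oxidation state. W sits in group 6, so the d-electron count is 6 − 4 = 2. The d² configuration leaves the e_g set evenly filled (or empty) — no strong Jahn–Teller driving force.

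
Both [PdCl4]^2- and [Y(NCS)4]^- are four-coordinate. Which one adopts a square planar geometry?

For [PdCl4]^2-: Each chloride is −1; balancing the −2 overall charge requires Pd(II). Group 10 minus oxidation state 2 gives a d⁸ configuration. A 4d d⁸ ion has a large crystal-field splitting; square planar leaves the high-energy d_{x²−y²} orbital empty and maximises CFSE. → square planar.
For [Y(NCS)4]^-: Summing ligand charges against the −1 overall charge gives an oxidation state of +3 for yttrium. Yttrium is a group-3 element; Y(III) is therefore d⁰. A d⁰ ion has no crystal-field stabilisation preference between square planar and tetrahedral, so four ligands adopt the sterically favoured tetrahedral geometry. → tetrahedral.

[PdCl4]^2-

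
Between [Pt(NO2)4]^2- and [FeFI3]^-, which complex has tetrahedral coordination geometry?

For [Pt(NO2)4]^2-: Ligand charges: each nitro (N-bound nitrite) is −1. With an overall charge of −2 the platinum centre must be in the +2 oxidation state. Platinum is a group-10 element; Pt(II) is therefore d⁸. A 5d d⁸ ion has a large crystal-field splitting; square planar leaves the high-energy d_{x²−y²} orbital empty and maximises CFSE. → square planar.
For [FeFI3]^-: Ligand charges: each fluoride is −1; each iodide is −1. With an overall charge of −1 the iron centre must be in the +3 oxidation state. Iron is a group-8 element; Fe(III) is therefore d⁵. A high-spin d⁵ ion has zero CFSE in either geometry, so four ligands adopt the sterically favoured tetrahedral geometry. → tetrahedral.

[FeFI3]^-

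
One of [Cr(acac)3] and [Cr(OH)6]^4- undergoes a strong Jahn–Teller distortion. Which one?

[Cr(acac)3]: Ligand charges: each acetylacetonate is −1. With an overall charge of 0 the chromium centre must be in the +3 oxidation state. Cr sits in group 6, so the d-electron count is 6 − 3 = 3. The d³ configuration leaves the e_g set evenly filled (or empty) — no strong Jahn–Teller driving force.
[Cr(OH)6]^4-: Summing ligand charges against the −4 overall charge gives an oxidation state of +2 for chromium. Cr sits in group 6, so the d-electron count is 6 − 2 = 4. Hydroxide is a weak-field ligand for a first-row metal, so the complex is high-spin. The t₂g³e_g¹ (high-spin) configuration has an unevenly filled e_g set; the Jahn–Teller theorem predicts a tetragonal distortion (typically axial elongation) to lift the degeneracy.

[Cr(OH)6]^4-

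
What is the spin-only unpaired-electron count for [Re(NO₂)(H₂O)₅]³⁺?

Each nitro (N-bound nitrite) is −1; water is neutral; balancing the +3 overall charge requires Re(IV).
Group 7 minus oxidation state 4 gives a d³ configuration.
In an octahedral field the d³ configuration is t₂g³e_g⁰ (only one arrangement possible), giving 3 unpaired electrons.

3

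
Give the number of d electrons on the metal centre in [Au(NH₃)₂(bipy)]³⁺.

d8

Ligand charges: ammonia is neutral; 2,2′-bipyridine is neutral. With an overall charge of +3 the gold centre must be in the +3 oxidation state.
Gold is a group-11 element; Au(III) is therefore d⁸.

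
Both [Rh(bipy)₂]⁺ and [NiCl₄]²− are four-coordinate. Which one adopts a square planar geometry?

For [Rh(bipy)₂]⁺: Ligand charges: 2,2′-bipyridine is neutral. With an overall charge of +1 the rhodium centre must be in the +1 oxidation state. Group 9 minus oxidation state 1 gives a d⁸ configuration. A 4d d⁸ ion has a large crystal-field splitting; square planar leaves the high-energy d_{x²−y²} orbital empty and maximises CFSE. → square planar.
For [NiCl₄]²−: Ligand charges: each chloride is −1. With an overall charge of −2 the nickel centre must be in the +2 oxidation state. Ni sits in group 10, so the d-electron count is 10 − 2 = 8. Chloride is a weak-field ligand. With weak-field ligands the CFSE gain from square planar is small, so a 3d d⁸ ion takes the sterically preferred tetrahedral geometry. → tetrahedral.

[Rh(bipy)₂]⁺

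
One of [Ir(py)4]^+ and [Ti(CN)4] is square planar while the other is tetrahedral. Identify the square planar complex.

For [Ir(py)4]^+: Summing ligand charges against the +1 overall charge gives an oxidation state of +1 for iridium. Ir sits in group 9, so the d-electron count is 9 − 1 = 8. A 5d d⁸ ion has a large crystal-field splitting; square planar leaves the high-energy d_{x²−y²} orbital empty and maximises CFSE. → square planar.
For [Ti(CN)4]: Each cyanide is −1; balancing the 0 overall charge requires Ti(IV). Group 4 minus oxidation state 4 gives a d⁰ configuration. A d⁰ ion has no crystal-field stabilisation preference between square planar and tetrahedral, so four ligands adopt the sterically favoured tetrahedral geometry. → tetrahedral.

[Ir(py)4]^+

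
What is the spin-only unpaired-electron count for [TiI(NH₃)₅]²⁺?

Summing ligand charges against the +2 overall charge gives an oxidation state of +3 for titanium.
Titanium is a group-4 element; Ti(III) is therefore d¹.
In an octahedral field the d¹ configuration is t₂g¹e_g⁰ (only one arrangement possible), giving 1 unpaired electron.

1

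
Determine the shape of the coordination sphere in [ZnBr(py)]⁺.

linear

Ligand charges: each bromide is −1; pyridine is neutral. With an overall charge of +1 the zinc centre must be in the +2 oxidation state.
Zinc is a group-12 element; Zn(II) is therefore d¹⁰.
With 2 monodentate ligands the coordination number is 2.
A d¹⁰ ion with only two ligands adopts a linear arrangement (sp hybridisation; no CFSE preference).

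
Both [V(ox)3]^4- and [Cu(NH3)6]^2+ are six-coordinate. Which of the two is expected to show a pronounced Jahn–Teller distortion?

[Cu(NH3)6]^2+

[V(ox)3]^4-: Summing ligand charges against the −4 overall charge gives an oxidation state of +2 for vanadium. Vanadium is a group-5 element; V(II) is therefore d³. The d³ configuration leaves the e_g set evenly filled (or empty) — no strong Jahn–Teller driving force.
[Cu(NH3)6]^2+: Ammonia is neutral; balancing the +2 overall charge requires Cu(II). Group 11 minus oxidation state 2 gives a d⁹ configuration. The t₂g⁶e_g³ configuration has an unevenly filled e_g set; the Jahn–Teller theorem predicts a tetragonal distortion (typically axial elongation) to lift the degeneracy.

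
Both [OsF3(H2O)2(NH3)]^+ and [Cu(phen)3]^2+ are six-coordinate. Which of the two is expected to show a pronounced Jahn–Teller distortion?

[Cu(phen)3]^2+

[OsF3(H2O)2(NH3)]^+: Ligand charges: each fluoride is −1; water is neutral; ammonia is neutral. With an overall charge of +1 the osmium centre must be in the +4 oxidation state. Osmium is a group-8 element; Os(IV) is therefore d⁴. A 5d ion has a large Δₒ and is invariably low-spin. The d⁴ configuration leaves the e_g set evenly filled (or empty) — no strong Jahn–Teller driving force.
[Cu(phen)3]^2+: Summing ligand charges against the +2 overall charge gives an oxidation state of +2 for copper. Group 11 minus oxidation state 2 gives a d⁹ configuration. The t₂g⁶e_g³ configuration has an unevenly filled e_g set; the Jahn–Teller theorem predicts a tetragonal distortion (typically axial elongation) to lift the degeneracy.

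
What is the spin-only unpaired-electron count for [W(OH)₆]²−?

Ligand charges: each hydroxide is −1. With an overall charge of −2 the tungsten centre must be in the +4 oxidation state.
Group 6 minus oxidation state 4 gives a d² configuration.
In an octahedral field the d² configuration is t₂g²e_g⁰ (only one arrangement possible), giving 2 unpaired electrons.

2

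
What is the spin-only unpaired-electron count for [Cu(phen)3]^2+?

Ligand charges: 1,10-phenanthroline is neutral. With an overall charge of +2 the copper centre must be in the +2 oxidation state.
Group 11 minus oxidation state 2 gives a d⁹ configuration.
Counting donor atoms: 3×1,10-phenanthroline (bidentate) → 6 donors. Coordination number = 6.
In an octahedral field the d⁹ configuration is t₂g⁶e_g³ (only one arrangement possible), giving 1 unpaired electron.

1 unpaired electron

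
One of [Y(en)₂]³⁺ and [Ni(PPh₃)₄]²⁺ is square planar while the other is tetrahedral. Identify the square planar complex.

For [Y(en)₂]³⁺: Ligand charges: ethylenediamine is neutral. With an overall charge of +3 the yttrium centre must be in the +3 oxidation state. Group 3 minus oxidation state 3 gives a d⁰ configuration. A d⁰ ion has no crystal-field stabilisation preference between square planar and tetrahedral, so four ligands adopt the sterically favoured tetrahedral geometry. → tetrahedral.
For [Ni(PPh₃)₄]²⁺: Ligand charges: triphenylphosphine is neutral. With an overall charge of +2 the nickel centre must be in the +2 oxidation state. Nickel is a group-10 element; Ni(II) is therefore d⁸. Triphenylphosphine is a strong-field ligand (high in the spectrochemical series). A 3d d⁸ ion with strong-field ligands gains enough CFSE to favour square planar over tetrahedral. → square planar.

[Ni(PPh₃)₄]²⁺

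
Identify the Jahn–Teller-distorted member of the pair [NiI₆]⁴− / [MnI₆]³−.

[MnI₆]³−

[NiI₆]⁴−: Summing ligand charges against the −4 overall charge gives an oxidation state of +2 for nickel. Nickel is a group-10 element; Ni(II) is therefore d⁸. The d⁸ configuration leaves the e_g set evenly filled (or empty) — no strong Jahn–Teller driving force.
[MnI₆]³−: Summing ligand charges against the −3 overall charge gives an oxidation state of +3 for manganese. Group 7 minus oxidation state 3 gives a d⁴ configuration. Iodide is a weak-field ligand for a first-row metal, so the complex is high-spin. The t₂g³e_g¹ (high-spin) configuration has an unevenly filled e_g set; the Jahn–Teller theorem predicts a tetragonal distortion (typically axial elongation) to lift the degeneracy.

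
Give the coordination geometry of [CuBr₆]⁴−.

Summing ligand charges against the −4 overall charge gives an oxidation state of +2 for copper.
Cu sits in group 11, so the d-electron count is 11 − 2 = 9.
With 6 monodentate ligands the coordination number is 6.
Six donors around a single metal centre give an octahedral coordination sphere.

octahedral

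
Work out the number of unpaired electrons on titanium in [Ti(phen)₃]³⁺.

1,10-phenanthroline is neutral; balancing the +3 overall charge requires Ti(III).
Titanium is a group-4 element; Ti(III) is therefore d¹.
Counting donor atoms: 3×1,10-phenanthroline (bidentate) → 6 donors. Coordination number = 6.
In an octahedral field the d¹ configuration is t₂g¹e_g⁰ (only one arrangement possible), giving 1 unpaired electron.

1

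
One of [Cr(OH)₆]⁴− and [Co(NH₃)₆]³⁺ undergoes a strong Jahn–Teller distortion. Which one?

[Cr(OH)₆]⁴−: Ligand charges: each hydroxide is −1. With an overall charge of −4 the chromium centre must be in the +2 oxidation state. Group 6 minus oxidation state 2 gives a d⁴ configuration. Hydroxide is a weak-field ligand for a first-row metal, so the complex is high-spin. The t₂g³e_g¹ (high-spin) configuration has an unevenly filled e_g set; the Jahn–Teller theorem predicts a tetragonal distortion (typically axial elongation) to lift the degeneracy.
[Co(NH₃)₆]³⁺: Ammonia is neutral; balancing the +3 overall charge requires Co(III). Group 9 minus oxidation state 3 gives a d⁶ configuration. Co(III) has an exceptionally large octahedral splitting and is low-spin with essentially every ligand except fluoride. The d⁶ configuration leaves the e_g set evenly filled (or empty) — no strong Jahn–Teller driving force.

[Cr(OH)₆]⁴−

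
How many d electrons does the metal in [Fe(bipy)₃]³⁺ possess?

d5

Ligand charges: 2,2′-bipyridine is neutral. With an overall charge of +3 the iron centre must be in the +3 oxidation state.
Fe sits in group 8, so the d-electron count is 8 − 3 = 5.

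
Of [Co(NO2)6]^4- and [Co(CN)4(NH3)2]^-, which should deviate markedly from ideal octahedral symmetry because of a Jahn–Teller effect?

[Co(NO2)6]^4-

[Co(NO2)6]^4-: Ligand charges: each nitro (N-bound nitrite) is −1. With an overall charge of −4 the cobalt centre must be in the +2 oxidation state. Group 9 minus oxidation state 2 gives a d⁷ configuration. Nitro (N-bound nitrite) is a strong-field ligand (high in the spectrochemical series) for a first-row metal, so the complex is low-spin. The t₂g⁶e_g¹ (low-spin) configuration has an unevenly filled e_g set; the Jahn–Teller theorem predicts a tetragonal distortion (typically axial elongation) to lift the degeneracy.
[Co(CN)4(NH3)2]^-: Summing ligand charges against the −1 overall charge gives an oxidation state of +3 for cobalt. Cobalt is a group-9 element; Co(III) is therefore d⁶. Co(III) has an exceptionally large octahedral splitting and is low-spin with essentially every ligand except fluoride. The d⁶ configuration leaves the e_g set evenly filled (or empty) — no strong Jahn–Teller driving force.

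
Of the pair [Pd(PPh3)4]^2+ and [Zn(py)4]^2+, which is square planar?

For [Pd(PPh3)4]^2+: Summing ligand charges against the +2 overall charge gives an oxidation state of +2 for palladium. Palladium is a group-10 element; Pd(II) is therefore d⁸. A 4d d⁸ ion has a large crystal-field splitting; square planar leaves the high-energy d_{x²−y²} orbital empty and maximises CFSE. → square planar.
For [Zn(py)4]^2+: Ligand charges: pyridine is neutral. With an overall charge of +2 the zinc centre must be in the +2 oxidation state. Group 12 minus oxidation state 2 gives a d¹⁰ configuration. A d¹⁰ ion has no crystal-field stabilisation preference between square planar and tetrahedral, so four ligands adopt the sterically favoured tetrahedral geometry. → tetrahedral.

[Pd(PPh3)4]^2+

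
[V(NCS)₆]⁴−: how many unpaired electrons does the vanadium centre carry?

Summing ligand charges against the −4 overall charge gives an oxidation state of +2 for vanadium.
Group 5 minus oxidation state 2 gives a d³ configuration.
In an octahedral field the d³ configuration is t₂g³e_g⁰ (only one arrangement possible), giving 3 unpaired electrons.

3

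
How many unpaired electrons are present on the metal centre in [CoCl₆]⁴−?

Summing ligand charges against the −4 overall charge gives an oxidation state of +2 for cobalt.
Co sits in group 9, so the d-electron count is 9 − 2 = 7.
The spin state decides the count: Chloride is a weak-field ligand for a first-row metal, so the complex is high-spin.
An octahedral high-spin d⁷ ion is t₂g⁵e_g², giving 3 unpaired electrons.

3 unpaired electrons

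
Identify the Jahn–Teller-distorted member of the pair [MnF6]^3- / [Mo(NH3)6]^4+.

[MnF6]^3-: Summing ligand charges against the −3 overall charge gives an oxidation state of +3 for manganese. Manganese is a group-7 element; Mn(III) is therefore d⁴. Fluoride is a weak-field ligand for a first-row metal, so the complex is high-spin. The t₂g³e_g¹ (high-spin) configuration has an unevenly filled e_g set; the Jahn–Teller theorem predicts a tetragonal distortion (typically axial elongation) to lift the degeneracy.
[Mo(NH3)6]^4+: Summing ligand charges against the +4 overall charge gives an oxidation state of +4 for molybdenum. Group 6 minus oxidation state 4 gives a d² configuration. The d² configuration leaves the e_g set evenly filled (or empty) — no strong Jahn–Teller driving force.

[MnF6]^3-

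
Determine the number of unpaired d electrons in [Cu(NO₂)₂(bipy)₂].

Summing ligand charges against the 0 overall charge gives an oxidation state of +2 for copper.
Group 11 minus oxidation state 2 gives a d⁹ configuration.
Counting donor atoms: 2×nitro (N-bound nitrite) (monodentate) → 2 donors; 2×2,2′-bipyridine (bidentate) → 4 donors. Coordination number = 6.
In an octahedral field the d⁹ configuration is t₂g⁶e_g³ (only one arrangement possible), giving 1 unpaired electron.

1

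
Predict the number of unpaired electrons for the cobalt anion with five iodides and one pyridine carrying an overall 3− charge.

Ligand charges: each iodide is −1; pyridine is neutral. With an overall charge of −3 the cobalt centre must be in the +2 oxidation state.
Group 9 minus oxidation state 2 gives a d⁷ configuration.
The spin state decides the count: Iodide is a weak-field ligand for a first-row metal, so the complex is high-spin.
An octahedral high-spin d⁷ ion is t₂g⁵e_g², giving 3 unpaired electrons.

3 unpaired electrons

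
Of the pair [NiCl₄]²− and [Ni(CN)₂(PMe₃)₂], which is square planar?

For [NiCl₄]²−: Each chloride is −1; balancing the −2 overall charge requires Ni(II). Nickel is a group-10 element; Ni(II) is therefore d⁸. Chloride is a weak-field ligand. With weak-field ligands the CFSE gain from square planar is small, so a 3d d⁸ ion takes the sterically preferred tetrahedral geometry. → tetrahedral.
For [Ni(CN)₂(PMe₃)₂]: Ligand charges: each cyanide is −1; trimethylphosphine is neutral. With an overall charge of 0 the nickel centre must be in the +2 oxidation state. Nickel is a group-10 element; Ni(II) is therefore d⁸. Cyanide and trimethylphosphine are strong-field ligands (high in the spectrochemical series). A 3d d⁸ ion with strong-field ligands gains enough CFSE to favour square planar over tetrahedral. → square planar.

[Ni(CN)₂(PMe₃)₂]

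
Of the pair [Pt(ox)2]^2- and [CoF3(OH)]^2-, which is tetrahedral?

[CoF3(OH)]^2-

For [Pt(ox)2]^2-: Each oxalate is −2; balancing the −2 overall charge requires Pt(II). Group 10 minus oxidation state 2 gives a d⁸ configuration. A 5d d⁸ ion has a large crystal-field splitting; square planar leaves the high-energy d_{x²−y²} orbital empty and maximises CFSE. → square planar.
For [CoF3(OH)]^2-: Ligand charges: each fluoride is −1; each hydroxide is −1. With an overall charge of −2 the cobalt centre must be in the +2 oxidation state. Group 9 minus oxidation state 2 gives a d⁷ configuration. For a high-spin 3d d⁷ ion with weak-field ligands the small Δₜ gives little square-planar CFSE advantage, so four ligands adopt the sterically favoured tetrahedral geometry. → tetrahedral.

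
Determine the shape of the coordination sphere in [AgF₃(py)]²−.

tetrahedral

Ligand charges: each fluoride is −1; pyridine is neutral. With an overall charge of −2 the silver centre must be in the +1 oxidation state.
Group 11 minus oxidation state 1 gives a d¹⁰ configuration.
With 4 monodentate ligands the coordination number is 4.
A d¹⁰ ion has no crystal-field stabilisation preference between square planar and tetrahedral, so four ligands adopt the sterically favoured tetrahedral geometry.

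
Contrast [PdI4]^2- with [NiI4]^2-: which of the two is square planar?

[PdI4]^2-

For [PdI4]^2-: Ligand charges: each iodide is −1. With an overall charge of −2 the palladium centre must be in the +2 oxidation state. Palladium is a group-10 element; Pd(II) is therefore d⁸. A 4d d⁸ ion has a large crystal-field splitting; square planar leaves the high-energy d_{x²−y²} orbital empty and maximises CFSE. → square planar.
For [NiI4]^2-: Summing ligand charges against the −2 overall charge gives an oxidation state of +2 for nickel. Group 10 minus oxidation state 2 gives a d⁸ configuration. Iodide is a weak-field ligand. With weak-field ligands the CFSE gain from square planar is small, so a 3d d⁸ ion takes the sterically preferred tetrahedral geometry. → tetrahedral.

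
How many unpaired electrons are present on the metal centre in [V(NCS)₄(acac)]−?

Summing ligand charges against the −1 overall charge gives an oxidation state of +4 for vanadium.
Vanadium is a group-5 element; V(IV) is therefore d¹.
Counting donor atoms: 4×isothiocyanate (monodentate) → 4 donors; 1×acetylacetonate (bidentate) → 2 donors. Coordination number = 6.
In an octahedral field the d¹ configuration is t₂g¹e_g⁰ (only one arrangement possible), giving 1 unpaired electron.

1 unpaired electron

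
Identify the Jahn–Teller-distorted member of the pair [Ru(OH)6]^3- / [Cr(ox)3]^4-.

[Cr(ox)3]^4-

[Ru(OH)6]^3-: Summing ligand charges against the −3 overall charge gives an oxidation state of +3 for ruthenium. Ru sits in group 8, so the d-electron count is 8 − 3 = 5. A 4d ion has a large Δₒ and is invariably low-spin. The d⁵ configuration leaves the e_g set evenly filled (or empty) — no strong Jahn–Teller driving force.
[Cr(ox)3]^4-: Ligand charges: each oxalate is −2. With an overall charge of −4 the chromium centre must be in the +2 oxidation state. Chromium is a group-6 element; Cr(II) is therefore d⁴. Oxalate is a weak-field ligand for a first-row metal, so the complex is high-spin. The t₂g³e_g¹ (high-spin) configuration has an unevenly filled e_g set; the Jahn–Teller theorem predicts a tetragonal distortion (typically axial elongation) to lift the degeneracy.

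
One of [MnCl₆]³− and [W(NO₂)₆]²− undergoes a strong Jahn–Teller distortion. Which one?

[MnCl₆]³−: Summing ligand charges against the −3 overall charge gives an oxidation state of +3 for manganese. Mn sits in group 7, so the d-electron count is 7 − 3 = 4. Chloride is a weak-field ligand for a first-row metal, so the complex is high-spin. The t₂g³e_g¹ (high-spin) configuration has an unevenly filled e_g set; the Jahn–Teller theorem predicts a tetragonal distortion (typically axial elongation) to lift the degeneracy.
[W(NO₂)₆]²−: Each nitro (N-bound nitrite) is −1; balancing the −2 overall charge requires W(IV). W sits in group 6, so the d-electron count is 6 − 4 = 2. The d² configuration leaves the e_g set evenly filled (or empty) — no strong Jahn–Teller driving force.

[MnCl₆]³−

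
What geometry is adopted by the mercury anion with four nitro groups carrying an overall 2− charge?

Summing ligand charges against the −2 overall charge gives an oxidation state of +2 for mercury.
Group 12 minus oxidation state 2 gives a d¹⁰ configuration.
Coordination number: 4.
A d¹⁰ ion has no crystal-field stabilisation preference between square planar and tetrahedral, so four ligands adopt the sterically favoured tetrahedral geometry.

tetrahedral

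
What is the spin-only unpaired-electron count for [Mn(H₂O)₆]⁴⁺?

3 unpaired electrons

Water is neutral; balancing the +4 overall charge requires Mn(IV).
Mn sits in group 7, so the d-electron count is 7 − 4 = 3.
In an octahedral field the d³ configuration is t₂g³e_g⁰ (only one arrangement possible), giving 3 unpaired electrons.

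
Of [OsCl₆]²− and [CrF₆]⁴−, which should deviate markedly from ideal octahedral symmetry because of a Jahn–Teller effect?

[OsCl₆]²−: Each chloride is −1; balancing the −2 overall charge requires Os(IV). Osmium is a group-8 element; Os(IV) is therefore d⁴. A 5d ion has a large Δₒ and is invariably low-spin. The d⁴ configuration leaves the e_g set evenly filled (or empty) — no strong Jahn–Teller driving force.
[CrF₆]⁴−: Ligand charges: each fluoride is −1. With an overall charge of −4 the chromium centre must be in the +2 oxidation state. Cr sits in group 6, so the d-electron count is 6 − 2 = 4. Fluoride is a weak-field ligand for a first-row metal, so the complex is high-spin. The t₂g³e_g¹ (high-spin) configuration has an unevenly filled e_g set; the Jahn–Teller theorem predicts a tetragonal distortion (typically axial elongation) to lift the degeneracy.

[CrF₆]⁴−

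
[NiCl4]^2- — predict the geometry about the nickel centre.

tetrahedral

Summing ligand charges against the −2 overall charge gives an oxidation state of +2 for nickel.
Nickel is a group-10 element; Ni(II) is therefore d⁸.
With 4 monodentate ligands the coordination number is 4.
Chloride is a weak-field ligand.
With weak-field ligands the CFSE gain from square planar is small, so a 3d d⁸ ion takes the sterically preferred tetrahedral geometry.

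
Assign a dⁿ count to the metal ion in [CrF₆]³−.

d³

Each fluoride is −1; balancing the −3 overall charge requires Cr(III).
Chromium is a group-6 element; Cr(III) is therefore d³.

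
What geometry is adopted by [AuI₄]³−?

Summing ligand charges against the −3 overall charge gives an oxidation state of +1 for gold.
Group 11 minus oxidation state 1 gives a d¹⁰ configuration.
Coordination number: 4.
A d¹⁰ ion has no crystal-field stabilisation preference between square planar and tetrahedral, so four ligands adopt the sterically favoured tetrahedral geometry.

tetrahedral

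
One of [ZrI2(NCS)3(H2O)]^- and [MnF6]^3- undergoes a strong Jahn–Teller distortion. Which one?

[MnF6]^3-

[ZrI2(NCS)3(H2O)]^-: Ligand charges: each iodide is −1; each isothiocyanate is −1; water is neutral. With an overall charge of −1 the zirconium centre must be in the +4 oxidation state. Group 4 minus oxidation state 4 gives a d⁰ configuration. The d⁰ configuration leaves the e_g set evenly filled (or empty) — no strong Jahn–Teller driving force.
[MnF6]^3-: Each fluoride is −1; balancing the −3 overall charge requires Mn(III). Group 7 minus oxidation state 3 gives a d⁴ configuration. Fluoride is a weak-field ligand for a first-row metal, so the complex is high-spin. The t₂g³e_g¹ (high-spin) configuration has an unevenly filled e_g set; the Jahn–Teller theorem predicts a tetragonal distortion (typically axial elongation) to lift the degeneracy.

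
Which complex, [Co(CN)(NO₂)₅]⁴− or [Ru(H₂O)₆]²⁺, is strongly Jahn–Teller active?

[Co(CN)(NO₂)₅]⁴−

[Co(CN)(NO₂)₅]⁴−: Each cyanide is −1; each nitro (N-bound nitrite) is −1; balancing the −4 overall charge requires Co(II). Co sits in group 9, so the d-electron count is 9 − 2 = 7. Cyanide and nitro (N-bound nitrite) are strong-field ligands (high in the spectrochemical series) for a first-row metal, so the complex is low-spin. The t₂g⁶e_g¹ (low-spin) configuration has an unevenly filled e_g set; the Jahn–Teller theorem predicts a tetragonal distortion (typically axial elongation) to lift the degeneracy.
[Ru(H₂O)₆]²⁺: Summing ligand charges against the +2 overall charge gives an oxidation state of +2 for ruthenium. Ruthenium is a group-8 element; Ru(II) is therefore d⁶. A 4d ion has a large Δₒ and is invariably low-spin. The d⁶ configuration leaves the e_g set evenly filled (or empty) — no strong Jahn–Teller driving force.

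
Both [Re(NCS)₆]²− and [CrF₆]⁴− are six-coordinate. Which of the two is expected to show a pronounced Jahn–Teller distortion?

[Re(NCS)₆]²−: Summing ligand charges against the −2 overall charge gives an oxidation state of +4 for rhenium. Re sits in group 7, so the d-electron count is 7 − 4 = 3. The d³ configuration leaves the e_g set evenly filled (or empty) — no strong Jahn–Teller driving force.
[CrF₆]⁴−: Summing ligand charges against the −4 overall charge gives an oxidation state of +2 for chromium. Chromium is a group-6 element; Cr(II) is therefore d⁴. Fluoride is a weak-field ligand for a first-row metal, so the complex is high-spin. The t₂g³e_g¹ (high-spin) configuration has an unevenly filled e_g set; the Jahn–Teller theorem predicts a tetragonal distortion (typically axial elongation) to lift the degeneracy.

[CrF₆]⁴−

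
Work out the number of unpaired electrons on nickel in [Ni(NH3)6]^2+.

2 unpaired electrons

Ligand charges: ammonia is neutral. With an overall charge of +2 the nickel centre must be in the +2 oxidation state.
Ni sits in group 10, so the d-electron count is 10 − 2 = 8.
In an octahedral field the d⁸ configuration is t₂g⁶e_g² (only one arrangement possible), giving 2 unpaired electrons.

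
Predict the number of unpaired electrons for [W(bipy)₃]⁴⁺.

2

Ligand charges: 2,2′-bipyridine is neutral. With an overall charge of +4 the tungsten centre must be in the +4 oxidation state.
Tungsten is a group-6 element; W(IV) is therefore d².
Counting donor atoms: 3×2,2′-bipyridine (bidentate) → 6 donors. Coordination number = 6.
In an octahedral field the d² configuration is t₂g²e_g⁰ (only one arrangement possible), giving 2 unpaired electrons.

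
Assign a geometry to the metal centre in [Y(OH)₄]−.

tetrahedral

Each hydroxide is −1; balancing the −1 overall charge requires Y(III).
Yttrium is a group-3 element; Y(III) is therefore d⁰.
With 4 monodentate ligands the coordination number is 4.
A d⁰ ion has no crystal-field stabilisation preference between square planar and tetrahedral, so four ligands adopt the sterically favoured tetrahedral geometry.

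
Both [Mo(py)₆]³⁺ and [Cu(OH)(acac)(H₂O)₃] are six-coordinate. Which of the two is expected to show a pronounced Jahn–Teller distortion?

[Mo(py)₆]³⁺: Ligand charges: pyridine is neutral. With an overall charge of +3 the molybdenum centre must be in the +3 oxidation state. Molybdenum is a group-6 element; Mo(III) is therefore d³. The d³ configuration leaves the e_g set evenly filled (or empty) — no strong Jahn–Teller driving force.
[Cu(OH)(acac)(H₂O)₃]: Each hydroxide is −1; each acetylacetonate is −1; water is neutral; balancing the 0 overall charge requires Cu(II). Group 11 minus oxidation state 2 gives a d⁹ configuration. The t₂g⁶e_g³ configuration has an unevenly filled e_g set; the Jahn–Teller theorem predicts a tetragonal distortion (typically axial elongation) to lift the degeneracy.

[Cu(OH)(acac)(H₂O)₃]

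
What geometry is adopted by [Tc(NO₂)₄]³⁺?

Each nitro (N-bound nitrite) is −1; balancing the +3 overall charge requires Tc(VII).
Group 7 minus oxidation state 7 gives a d⁰ configuration.
With 4 monodentate ligands the coordination number is 4.
A d⁰ ion has no crystal-field stabilisation preference between square planar and tetrahedral, so four ligands adopt the sterically favoured tetrahedral geometry.

tetrahedral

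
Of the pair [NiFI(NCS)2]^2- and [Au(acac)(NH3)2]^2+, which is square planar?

[Au(acac)(NH3)2]^2+

For [NiFI(NCS)2]^2-: Summing ligand charges against the −2 overall charge gives an oxidation state of +2 for nickel. Group 10 minus oxidation state 2 gives a d⁸ configuration. Fluoride, iodide, and isothiocyanate are weak-field ligands. With weak-field ligands the CFSE gain from square planar is small, so a 3d d⁸ ion takes the sterically preferred tetrahedral geometry. → tetrahedral.
For [Au(acac)(NH3)2]^2+: Ligand charges: each acetylacetonate is −1; ammonia is neutral. With an overall charge of +2 the gold centre must be in the +3 oxidation state. Gold is a group-11 element; Au(III) is therefore d⁸. A 5d d⁸ ion has a large crystal-field splitting; square planar leaves the high-energy d_{x²−y²} orbital empty and maximises CFSE. → square planar.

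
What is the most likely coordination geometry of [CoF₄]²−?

Ligand charges: each fluoride is −1. With an overall charge of −2 the cobalt centre must be in the +2 oxidation state.
Co sits in group 9, so the d-electron count is 9 − 2 = 7.
With 4 monodentate ligands the coordination number is 4.
Fluoride is a weak-field ligand.
For a high-spin 3d d⁷ ion with weak-field ligands the small Δₜ gives little square-planar CFSE advantage, so four ligands adopt the sterically favoured tetrahedral geometry.

tetrahedral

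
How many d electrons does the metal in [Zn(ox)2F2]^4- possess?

Ligand charges: each oxalate is −2; each fluoride is −1. With an overall charge of −4 the zinc centre must be in the +2 oxidation state.
Zn sits in group 12, so the d-electron count is 12 − 2 = 10.

d¹⁰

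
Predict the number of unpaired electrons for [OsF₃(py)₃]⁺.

Summing ligand charges against the +1 overall charge gives an oxidation state of +4 for osmium.
Os sits in group 8, so the d-electron count is 8 − 4 = 4.
The spin state decides the count: a 5d ion has a large Δₒ and is invariably low-spin.
An octahedral low-spin d⁴ ion is t₂g⁴e_g⁰, giving 2 unpaired electrons.

2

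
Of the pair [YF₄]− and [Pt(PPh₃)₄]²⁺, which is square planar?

[Pt(PPh₃)₄]²⁺

For [YF₄]−: Ligand charges: each fluoride is −1. With an overall charge of −1 the yttrium centre must be in the +3 oxidation state. Y sits in group 3, so the d-electron count is 3 − 3 = 0. A d⁰ ion has no crystal-field stabilisation preference between square planar and tetrahedral, so four ligands adopt the sterically favoured tetrahedral geometry. → tetrahedral.
For [Pt(PPh₃)₄]²⁺: Ligand charges: triphenylphosphine is neutral. With an overall charge of +2 the platinum centre must be in the +2 oxidation state. Group 10 minus oxidation state 2 gives a d⁸ configuration. A 5d d⁸ ion has a large crystal-field splitting; square planar leaves the high-energy d_{x²−y²} orbital empty and maximises CFSE. → square planar.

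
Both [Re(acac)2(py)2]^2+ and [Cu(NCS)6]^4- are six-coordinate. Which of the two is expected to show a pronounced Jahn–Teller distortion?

[Cu(NCS)6]^4-

[Re(acac)2(py)2]^2+: Ligand charges: each acetylacetonate is −1; pyridine is neutral. With an overall charge of +2 the rhenium centre must be in the +4 oxidation state. Group 7 minus oxidation state 4 gives a d³ configuration. The d³ configuration leaves the e_g set evenly filled (or empty) — no strong Jahn–Teller driving force.
[Cu(NCS)6]^4-: Ligand charges: each isothiocyanate is −1. With an overall charge of −4 the copper centre must be in the +2 oxidation state. Cu sits in group 11, so the d-electron count is 11 − 2 = 9. The t₂g⁶e_g³ configuration has an unevenly filled e_g set; the Jahn–Teller theorem predicts a tetragonal distortion (typically axial elongation) to lift the degeneracy.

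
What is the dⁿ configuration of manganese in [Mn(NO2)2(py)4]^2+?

Each nitro (N-bound nitrite) is −1; pyridine is neutral; balancing the +2 overall charge requires Mn(IV).
Manganese is a group-7 element; Mn(IV) is therefore d³.

d³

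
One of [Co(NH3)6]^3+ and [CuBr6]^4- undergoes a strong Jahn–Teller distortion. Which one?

[CuBr6]^4-

[Co(NH3)6]^3+: Ligand charges: ammonia is neutral. With an overall charge of +3 the cobalt centre must be in the +3 oxidation state. Cobalt is a group-9 element; Co(III) is therefore d⁶. Co(III) has an exceptionally large octahedral splitting and is low-spin with essentially every ligand except fluoride. The d⁶ configuration leaves the e_g set evenly filled (or empty) — no strong Jahn–Teller driving force.
[CuBr6]^4-: Each bromide is −1; balancing the −4 overall charge requires Cu(II). Copper is a group-11 element; Cu(II) is therefore d⁹. The t₂g⁶e_g³ configuration has an unevenly filled e_g set; the Jahn–Teller theorem predicts a tetragonal distortion (typically axial elongation) to lift the degeneracy.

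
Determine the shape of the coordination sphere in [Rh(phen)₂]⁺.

Summing ligand charges against the +1 overall charge gives an oxidation state of +1 for rhodium.
Group 9 minus oxidation state 1 gives a d⁸ configuration.
Counting donor atoms: 2×1,10-phenanthroline (bidentate) → 4 donors. Coordination number = 4.
A 4d d⁸ ion has a large crystal-field splitting; square planar leaves the high-energy d_{x²−y²} orbital empty and maximises CFSE.

square planar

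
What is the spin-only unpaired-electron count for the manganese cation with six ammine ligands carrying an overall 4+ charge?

3 unpaired electrons

Summing ligand charges against the +4 overall charge gives an oxidation state of +4 for manganese.
Manganese is a group-7 element; Mn(IV) is therefore d³.
In an octahedral field the d³ configuration is t₂g³e_g⁰ (only one arrangement possible), giving 3 unpaired electrons.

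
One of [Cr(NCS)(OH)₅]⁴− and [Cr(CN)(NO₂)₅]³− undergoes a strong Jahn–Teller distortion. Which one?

[Cr(NCS)(OH)₅]⁴−

[Cr(NCS)(OH)₅]⁴−: Summing ligand charges against the −4 overall charge gives an oxidation state of +2 for chromium. Group 6 minus oxidation state 2 gives a d⁴ configuration. Hydroxide and isothiocyanate are weak-field ligands for a first-row metal, so the complex is high-spin. The t₂g³e_g¹ (high-spin) configuration has an unevenly filled e_g set; the Jahn–Teller theorem predicts a tetragonal distortion (typically axial elongation) to lift the degeneracy.
[Cr(CN)(NO₂)₅]³−: Each cyanide is −1; each nitro (N-bound nitrite) is −1; balancing the −3 overall charge requires Cr(III). Cr sits in group 6, so the d-electron count is 6 − 3 = 3. The d³ configuration leaves the e_g set evenly filled (or empty) — no strong Jahn–Teller driving force.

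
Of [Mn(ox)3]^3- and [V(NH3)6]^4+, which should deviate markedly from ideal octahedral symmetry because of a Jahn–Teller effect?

[Mn(ox)3]^3-: Summing ligand charges against the −3 overall charge gives an oxidation state of +3 for manganese. Manganese is a group-7 element; Mn(III) is therefore d⁴. Oxalate is a weak-field ligand for a first-row metal, so the complex is high-spin. The t₂g³e_g¹ (high-spin) configuration has an unevenly filled e_g set; the Jahn–Teller theorem predicts a tetragonal distortion (typically axial elongation) to lift the degeneracy.
[V(NH3)6]^4+: Summing ligand charges against the +4 overall charge gives an oxidation state of +4 for vanadium. Group 5 minus oxidation state 4 gives a d¹ configuration. The d¹ configuration leaves the e_g set evenly filled (or empty) — no strong Jahn–Teller driving force.

[Mn(ox)3]^3-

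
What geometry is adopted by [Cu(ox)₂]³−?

tetrahedral

Summing ligand charges against the −3 overall charge gives an oxidation state of +1 for copper.
Group 11 minus oxidation state 1 gives a d¹⁰ configuration.
Counting donor atoms: 2×oxalate (bidentate) → 4 donors. Coordination number = 4.
A d¹⁰ ion has no crystal-field stabilisation preference between square planar and tetrahedral, so four ligands adopt the sterically favoured tetrahedral geometry.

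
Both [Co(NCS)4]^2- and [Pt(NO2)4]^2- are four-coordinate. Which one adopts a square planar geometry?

For [Co(NCS)4]^2-: Summing ligand charges against the −2 overall charge gives an oxidation state of +2 for cobalt. Co sits in group 9, so the d-electron count is 9 − 2 = 7. For a high-spin 3d d⁷ ion with weak-field ligands the small Δₜ gives little square-planar CFSE advantage, so four ligands adopt the sterically favoured tetrahedral geometry. → tetrahedral.
For [Pt(NO2)4]^2-: Summing ligand charges against the −2 overall charge gives an oxidation state of +2 for platinum. Platinum is a group-10 element; Pt(II) is therefore d⁸. A 5d d⁸ ion has a large crystal-field splitting; square planar leaves the high-energy d_{x²−y²} orbital empty and maximises CFSE. → square planar.

[Pt(NO2)4]^2-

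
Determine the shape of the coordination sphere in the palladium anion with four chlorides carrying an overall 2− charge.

square planar

Summing ligand charges against the −2 overall charge gives an oxidation state of +2 for palladium.
Group 10 minus oxidation state 2 gives a d⁸ configuration.
With 4 monodentate ligands the coordination number is 4.
A 4d d⁸ ion has a large crystal-field splitting; square planar leaves the high-energy d_{x²−y²} orbital empty and maximises CFSE.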